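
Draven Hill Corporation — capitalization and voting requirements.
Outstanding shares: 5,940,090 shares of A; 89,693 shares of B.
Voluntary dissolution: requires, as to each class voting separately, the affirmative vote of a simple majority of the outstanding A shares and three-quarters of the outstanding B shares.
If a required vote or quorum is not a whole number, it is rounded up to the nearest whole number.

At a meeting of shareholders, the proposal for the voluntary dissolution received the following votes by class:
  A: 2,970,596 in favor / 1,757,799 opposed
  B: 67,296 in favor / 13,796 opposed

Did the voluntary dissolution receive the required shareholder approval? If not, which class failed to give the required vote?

Approved — every class gave the required vote.

A: a majority of 5940090 is 2970046; 2,970,046 required, 2,970,596 in favor — approved.
B: 3/4 of 89693 = 67269.75, rounded up to 67270; 67,270 required, 67,296 in favor — approved.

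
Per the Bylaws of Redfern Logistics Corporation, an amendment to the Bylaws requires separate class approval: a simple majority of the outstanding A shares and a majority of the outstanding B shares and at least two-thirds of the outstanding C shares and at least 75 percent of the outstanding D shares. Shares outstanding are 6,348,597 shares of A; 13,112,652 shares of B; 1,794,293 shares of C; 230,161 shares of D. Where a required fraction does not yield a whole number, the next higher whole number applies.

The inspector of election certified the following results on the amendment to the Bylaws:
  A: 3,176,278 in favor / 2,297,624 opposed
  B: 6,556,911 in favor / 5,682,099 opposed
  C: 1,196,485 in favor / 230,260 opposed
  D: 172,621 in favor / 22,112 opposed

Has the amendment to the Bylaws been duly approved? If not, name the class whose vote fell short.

Approved — every class gave the required vote.

A: a majority of 6348597 is 3174299; 3,174,299 required, 3,176,278 in favor — approved.
B: a majority of 13112652 is 6556327; 6,556,327 required, 6,556,911 in favor — approved.
C: 2/3 of 1794293 = 1196195.33, rounded up to 1196196; 1,196,196 required, 1,196,485 in favor — approved.
D: 3/4 of 230161 = 172620.75, rounded up to 172621; 172,621 required, 172,621 in favor — approved.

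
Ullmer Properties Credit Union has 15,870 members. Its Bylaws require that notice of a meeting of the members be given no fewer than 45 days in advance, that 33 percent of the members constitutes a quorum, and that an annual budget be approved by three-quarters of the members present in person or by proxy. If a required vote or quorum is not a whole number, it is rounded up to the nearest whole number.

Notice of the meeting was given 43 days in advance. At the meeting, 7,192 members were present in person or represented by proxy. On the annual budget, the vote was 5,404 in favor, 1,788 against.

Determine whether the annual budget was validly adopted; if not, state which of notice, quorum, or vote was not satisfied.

Invalid — notice requirement not satisfied.

Notice: 43 days given; 45 required. Not satisfied.
Quorum: 33% of 15,870 = 5,237.10, rounded up to 5,238; 7,192 present. Satisfied.
Vote: requires three-fourths of those present (7,192); 3/4 of 7192 = 5394, so 5,394 needed; 5,404 in favor. Satisfied.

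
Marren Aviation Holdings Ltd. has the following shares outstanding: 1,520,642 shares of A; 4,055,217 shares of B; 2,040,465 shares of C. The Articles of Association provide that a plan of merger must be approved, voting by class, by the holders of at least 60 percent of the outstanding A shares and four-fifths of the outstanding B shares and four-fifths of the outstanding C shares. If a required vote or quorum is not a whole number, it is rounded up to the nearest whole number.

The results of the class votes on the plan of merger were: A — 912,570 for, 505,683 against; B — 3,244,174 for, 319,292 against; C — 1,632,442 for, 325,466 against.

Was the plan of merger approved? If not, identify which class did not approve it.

Approved — every class gave the required vote.

A: 3/5 of 1520642 = 912385.20, rounded up to 912386; 912,386 required, 912,570 in favor — approved.
B: 4/5 of 4055217 = 3244173.60, rounded up to 3244174; 3,244,174 required, 3,244,174 in favor — approved.
C: 4/5 of 2040465 = 1632372; 1,632,372 required, 1,632,442 in favor — approved.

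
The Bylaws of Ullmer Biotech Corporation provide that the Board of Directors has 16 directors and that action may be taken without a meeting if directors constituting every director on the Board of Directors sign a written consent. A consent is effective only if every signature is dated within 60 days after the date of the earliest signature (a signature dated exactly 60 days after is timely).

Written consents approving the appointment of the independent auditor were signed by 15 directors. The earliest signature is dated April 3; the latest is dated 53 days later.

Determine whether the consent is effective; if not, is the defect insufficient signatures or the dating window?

Not effective — insufficient signatures.

Signatures required: the unanimous vote of 16 — unanimous means all 16, so 16 needed; 15 signed. Insufficient.
Dating window: the latest signature is 53 days after the earliest; the limit is 60 days. Within the window.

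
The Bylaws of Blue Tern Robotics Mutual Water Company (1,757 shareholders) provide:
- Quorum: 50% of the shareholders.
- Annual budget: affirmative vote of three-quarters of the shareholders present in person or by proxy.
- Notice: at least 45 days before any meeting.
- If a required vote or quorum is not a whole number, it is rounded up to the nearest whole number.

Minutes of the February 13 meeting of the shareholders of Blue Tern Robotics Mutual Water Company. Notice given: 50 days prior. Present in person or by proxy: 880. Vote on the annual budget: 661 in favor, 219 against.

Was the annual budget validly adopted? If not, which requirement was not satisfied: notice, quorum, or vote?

Valid — all requirements satisfied.

Notice: 50 days given; 45 required. Satisfied.
Quorum: 50% of 1,757 = 878.50, rounded up to 879; 880 present. Satisfied.
Vote: requires three-fourths of those present (880); 3/4 of 880 = 660, so 660 needed; 661 in favor. Satisfied.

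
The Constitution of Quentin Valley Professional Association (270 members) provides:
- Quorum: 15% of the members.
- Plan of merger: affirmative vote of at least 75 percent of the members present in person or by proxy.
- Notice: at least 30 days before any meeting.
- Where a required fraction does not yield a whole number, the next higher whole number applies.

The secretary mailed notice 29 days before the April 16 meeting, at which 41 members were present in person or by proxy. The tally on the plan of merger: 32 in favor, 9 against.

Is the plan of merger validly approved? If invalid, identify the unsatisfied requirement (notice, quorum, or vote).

Notice: 29 days given; 30 required. Not satisfied.
Quorum: 15% of 270 = 40.50, rounded up to 41; 41 present. Satisfied.
Vote: requires three-fourths of those present (41); 3/4 of 41 = 30.75, rounded up to 31, so 31 needed; 32 in favor. Satisfied.

Invalid — notice requirement not satisfied.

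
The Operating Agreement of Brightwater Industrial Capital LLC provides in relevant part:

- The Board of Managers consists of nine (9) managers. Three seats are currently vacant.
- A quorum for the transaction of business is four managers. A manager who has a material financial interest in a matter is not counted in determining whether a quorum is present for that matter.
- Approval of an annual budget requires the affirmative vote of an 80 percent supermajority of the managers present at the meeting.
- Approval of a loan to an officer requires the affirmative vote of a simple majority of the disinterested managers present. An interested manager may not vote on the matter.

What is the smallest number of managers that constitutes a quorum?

The quorum is fixed at 4.

4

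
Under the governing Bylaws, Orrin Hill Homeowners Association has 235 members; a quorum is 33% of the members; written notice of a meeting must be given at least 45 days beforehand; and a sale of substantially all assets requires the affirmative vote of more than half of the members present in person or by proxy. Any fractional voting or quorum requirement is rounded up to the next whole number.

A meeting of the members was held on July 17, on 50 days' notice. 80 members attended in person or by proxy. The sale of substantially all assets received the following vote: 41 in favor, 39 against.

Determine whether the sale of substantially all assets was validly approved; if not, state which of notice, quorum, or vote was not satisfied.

Notice: 50 days given; 45 required. Satisfied.
Quorum: 33% of 235 = 77.55, rounded up to 78; 80 present. Satisfied.
Vote: requires a majority of those present (80); a majority of 80 is 41, so 41 needed; 41 in favor. Satisfied.

Valid — all requirements satisfied.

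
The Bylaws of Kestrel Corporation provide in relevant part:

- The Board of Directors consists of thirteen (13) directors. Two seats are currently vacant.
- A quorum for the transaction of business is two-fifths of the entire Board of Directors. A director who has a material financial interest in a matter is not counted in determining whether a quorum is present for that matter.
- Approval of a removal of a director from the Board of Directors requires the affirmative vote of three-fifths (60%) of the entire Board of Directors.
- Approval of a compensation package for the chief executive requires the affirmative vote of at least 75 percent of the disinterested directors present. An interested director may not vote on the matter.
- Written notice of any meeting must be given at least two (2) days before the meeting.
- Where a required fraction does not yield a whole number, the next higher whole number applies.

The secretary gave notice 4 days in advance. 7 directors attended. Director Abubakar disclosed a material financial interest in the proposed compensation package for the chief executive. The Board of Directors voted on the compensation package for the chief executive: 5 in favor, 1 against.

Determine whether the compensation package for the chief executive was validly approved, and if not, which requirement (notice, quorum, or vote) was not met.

Notice: 4 days given; 2 required (4 ≥ 2). Satisfied.
Quorum: 7 present, but the 1 interested director does not count, leaving 6. Quorum is 6. Satisfied.
Vote: the compensation package for the chief executive requires three-fourths of the disinterested directors present (7 − 1 = 6). 3/4 of 6 = 4.50, rounded up to 5, so 5 affirmative votes are needed; 5 voted in favor. Satisfied.

Valid — all requirements satisfied.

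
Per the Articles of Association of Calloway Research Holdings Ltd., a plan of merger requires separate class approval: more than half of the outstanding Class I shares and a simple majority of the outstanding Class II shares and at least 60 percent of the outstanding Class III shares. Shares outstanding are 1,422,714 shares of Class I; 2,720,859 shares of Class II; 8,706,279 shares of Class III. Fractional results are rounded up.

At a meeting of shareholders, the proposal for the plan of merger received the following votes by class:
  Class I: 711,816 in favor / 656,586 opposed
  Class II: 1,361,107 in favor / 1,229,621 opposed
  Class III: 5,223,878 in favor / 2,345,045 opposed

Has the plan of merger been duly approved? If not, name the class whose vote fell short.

Approved — every class gave the required vote.

Class I: a majority of 1422714 is 711358; 711,358 required, 711,816 in favor — approved.
Class II: a majority of 2720859 is 1360430; 1,360,430 required, 1,361,107 in favor — approved.
Class III: 3/5 of 8706279 = 5223767.40, rounded up to 5223768; 5,223,768 required, 5,223,878 in favor — approved.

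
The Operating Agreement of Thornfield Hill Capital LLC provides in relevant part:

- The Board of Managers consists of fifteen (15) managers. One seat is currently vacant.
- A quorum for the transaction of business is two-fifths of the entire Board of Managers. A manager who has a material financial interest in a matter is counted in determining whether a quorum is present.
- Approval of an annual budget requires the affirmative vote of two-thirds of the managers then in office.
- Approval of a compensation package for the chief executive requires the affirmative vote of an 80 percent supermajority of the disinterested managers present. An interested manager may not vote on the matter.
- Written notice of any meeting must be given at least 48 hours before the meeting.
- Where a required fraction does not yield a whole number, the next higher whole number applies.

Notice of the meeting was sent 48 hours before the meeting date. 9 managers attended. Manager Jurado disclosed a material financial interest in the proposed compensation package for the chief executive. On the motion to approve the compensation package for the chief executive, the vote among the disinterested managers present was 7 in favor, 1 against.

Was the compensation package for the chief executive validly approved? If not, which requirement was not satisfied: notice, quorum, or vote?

Valid — all requirements satisfied.

Notice: 48 hours given; 48 required (48 ≥ 48). Satisfied.
Quorum: 9 present (interested managers count toward quorum); quorum is 6. Satisfied.
Vote: the compensation package for the chief executive requires four-fifths of the disinterested managers present (9 − 1 = 8). 4/5 of 8 = 6.40, rounded up to 7, so 7 affirmative votes are needed; 7 voted in favor. Satisfied.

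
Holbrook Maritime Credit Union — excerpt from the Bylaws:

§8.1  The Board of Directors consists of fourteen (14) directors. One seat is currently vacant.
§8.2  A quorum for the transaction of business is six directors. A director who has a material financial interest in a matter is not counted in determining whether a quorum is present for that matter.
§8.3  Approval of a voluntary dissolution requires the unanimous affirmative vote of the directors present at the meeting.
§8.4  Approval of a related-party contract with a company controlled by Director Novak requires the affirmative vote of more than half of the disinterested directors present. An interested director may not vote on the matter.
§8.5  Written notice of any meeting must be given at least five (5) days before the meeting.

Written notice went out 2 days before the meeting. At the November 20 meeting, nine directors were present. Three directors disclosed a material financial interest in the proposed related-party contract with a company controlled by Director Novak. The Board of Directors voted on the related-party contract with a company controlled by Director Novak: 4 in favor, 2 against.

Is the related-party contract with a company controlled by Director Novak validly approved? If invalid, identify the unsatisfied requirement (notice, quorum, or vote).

Notice: 2 days given; 5 required (2 < 5). Not satisfied.
Quorum: 9 present, but the 3 interested directors do not count, leaving 6. Quorum is 6. Satisfied.
Vote: the related-party contract with a company controlled by Director Novak requires a majority of the disinterested directors present (9 − 3 = 6). A majority of 6 is 4, so 4 affirmative votes are needed; 4 voted in favor. Satisfied.

Invalid — notice requirement not satisfied.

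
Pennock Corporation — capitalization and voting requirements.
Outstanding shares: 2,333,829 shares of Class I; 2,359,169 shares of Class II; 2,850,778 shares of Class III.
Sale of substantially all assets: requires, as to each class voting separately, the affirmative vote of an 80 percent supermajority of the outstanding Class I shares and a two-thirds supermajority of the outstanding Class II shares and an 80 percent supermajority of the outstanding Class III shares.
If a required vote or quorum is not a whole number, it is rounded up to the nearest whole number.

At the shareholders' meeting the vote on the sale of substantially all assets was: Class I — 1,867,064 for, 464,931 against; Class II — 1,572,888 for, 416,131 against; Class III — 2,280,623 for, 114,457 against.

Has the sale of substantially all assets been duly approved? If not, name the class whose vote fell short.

Approved — every class gave the required vote.

Class I: 4/5 of 2333829 = 1867063.20, rounded up to 1867064; 1,867,064 required, 1,867,064 in favor — approved.
Class II: 2/3 of 2359169 = 1572779.33, rounded up to 1572780; 1,572,780 required, 1,572,888 in favor — approved.
Class III: 4/5 of 2850778 = 2280622.40, rounded up to 2280623; 2,280,623 required, 2,280,623 in favor — approved.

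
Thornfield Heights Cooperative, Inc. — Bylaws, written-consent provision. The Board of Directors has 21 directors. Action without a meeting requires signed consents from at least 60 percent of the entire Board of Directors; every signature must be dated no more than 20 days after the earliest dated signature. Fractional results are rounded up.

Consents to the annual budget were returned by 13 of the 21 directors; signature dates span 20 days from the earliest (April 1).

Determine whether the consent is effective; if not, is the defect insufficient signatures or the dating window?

Signatures required: at least 60 percent of 21 — 3/5 of 21 = 12.60, rounded up to 13, so 13 needed; 13 signed. Sufficient.
Dating window: the latest signature is 20 days after the earliest; the limit is 20 days. Within the window.

Effective — both the signature and dating-window requirements are satisfied.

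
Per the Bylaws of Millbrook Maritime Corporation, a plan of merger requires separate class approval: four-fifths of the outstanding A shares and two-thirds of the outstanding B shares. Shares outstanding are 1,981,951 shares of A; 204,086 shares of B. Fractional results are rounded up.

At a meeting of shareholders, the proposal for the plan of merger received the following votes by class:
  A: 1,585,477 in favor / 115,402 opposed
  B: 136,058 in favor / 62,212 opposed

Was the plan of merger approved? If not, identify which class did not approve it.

A: 4/5 of 1981951 = 1585560.80, rounded up to 1585561; 1,585,561 required, 1,585,477 in favor — not approved.
B: 2/3 of 204086 = 136057.33, rounded up to 136058; 136,058 required, 136,058 in favor — approved.

Not approved — the A shares did not give the required vote.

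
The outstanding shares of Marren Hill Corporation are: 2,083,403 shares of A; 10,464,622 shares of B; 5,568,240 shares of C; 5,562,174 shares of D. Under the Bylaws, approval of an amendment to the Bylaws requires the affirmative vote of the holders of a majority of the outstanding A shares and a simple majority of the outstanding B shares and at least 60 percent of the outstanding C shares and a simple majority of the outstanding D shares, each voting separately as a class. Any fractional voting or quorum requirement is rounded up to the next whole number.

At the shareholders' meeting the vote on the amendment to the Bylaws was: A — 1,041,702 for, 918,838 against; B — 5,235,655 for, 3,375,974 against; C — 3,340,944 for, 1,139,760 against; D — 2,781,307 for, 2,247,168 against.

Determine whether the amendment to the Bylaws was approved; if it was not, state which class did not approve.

Approved — every class gave the required vote.

A: a majority of 2083403 is 1041702; 1,041,702 required, 1,041,702 in favor — approved.
B: a majority of 10464622 is 5232312; 5,232,312 required, 5,235,655 in favor — approved.
C: 3/5 of 5568240 = 3340944; 3,340,944 required, 3,340,944 in favor — approved.
D: a majority of 5562174 is 2781088; 2,781,088 required, 2,781,307 in favor — approved.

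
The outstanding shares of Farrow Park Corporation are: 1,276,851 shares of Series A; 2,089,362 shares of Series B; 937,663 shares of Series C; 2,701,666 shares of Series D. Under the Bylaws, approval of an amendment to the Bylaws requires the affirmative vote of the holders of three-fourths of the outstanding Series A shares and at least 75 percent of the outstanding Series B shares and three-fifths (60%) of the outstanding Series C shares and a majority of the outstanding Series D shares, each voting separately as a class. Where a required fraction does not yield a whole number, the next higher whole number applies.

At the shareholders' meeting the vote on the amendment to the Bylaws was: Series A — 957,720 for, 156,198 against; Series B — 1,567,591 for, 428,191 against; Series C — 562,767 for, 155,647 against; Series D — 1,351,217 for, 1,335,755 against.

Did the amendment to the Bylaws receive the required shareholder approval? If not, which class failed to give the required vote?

Series A: 3/4 of 1276851 = 957638.25, rounded up to 957639; 957,639 required, 957,720 in favor — approved.
Series B: 3/4 of 2089362 = 1567021.50, rounded up to 1567022; 1,567,022 required, 1,567,591 in favor — approved.
Series C: 3/5 of 937663 = 562597.80, rounded up to 562598; 562,598 required, 562,767 in favor — approved.
Series D: a majority of 2701666 is 1350834; 1,350,834 required, 1,351,217 in favor — approved.

Approved — every class gave the required vote.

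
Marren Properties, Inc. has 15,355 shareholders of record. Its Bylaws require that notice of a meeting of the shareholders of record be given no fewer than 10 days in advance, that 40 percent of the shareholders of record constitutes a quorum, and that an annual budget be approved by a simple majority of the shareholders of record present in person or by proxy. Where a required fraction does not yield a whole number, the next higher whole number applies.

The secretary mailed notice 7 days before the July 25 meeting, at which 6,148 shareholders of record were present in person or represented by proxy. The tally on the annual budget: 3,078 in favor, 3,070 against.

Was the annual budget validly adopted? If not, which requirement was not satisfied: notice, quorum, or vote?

Notice: 7 days given; 10 required. Not satisfied.
Quorum: 40% of 15,355 = 6,142; 6,148 present. Satisfied.
Vote: requires a majority of those present (6,148); a majority of 6148 is 3075, so 3,075 needed; 3,078 in favor. Satisfied.

Invalid — notice requirement not satisfied.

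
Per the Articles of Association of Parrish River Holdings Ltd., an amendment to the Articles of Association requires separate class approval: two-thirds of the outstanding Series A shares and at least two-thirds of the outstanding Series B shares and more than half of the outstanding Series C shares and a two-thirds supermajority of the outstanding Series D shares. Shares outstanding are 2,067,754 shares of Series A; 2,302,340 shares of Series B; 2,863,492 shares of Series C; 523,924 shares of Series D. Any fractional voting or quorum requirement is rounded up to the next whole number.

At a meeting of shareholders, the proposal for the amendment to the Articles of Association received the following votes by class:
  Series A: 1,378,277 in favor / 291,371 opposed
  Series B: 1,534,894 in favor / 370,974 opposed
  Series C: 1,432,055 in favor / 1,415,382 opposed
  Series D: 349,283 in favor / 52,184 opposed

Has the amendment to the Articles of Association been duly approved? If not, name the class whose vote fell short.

Series A: 2/3 of 2067754 = 1378502.67, rounded up to 1378503; 1,378,503 required, 1,378,277 in favor — not approved.
Series B: 2/3 of 2302340 = 1534893.33, rounded up to 1534894; 1,534,894 required, 1,534,894 in favor — approved.
Series C: a majority of 2863492 is 1431747; 1,431,747 required, 1,432,055 in favor — approved.
Series D: 2/3 of 523924 = 349282.67, rounded up to 349283; 349,283 required, 349,283 in favor — approved.

Not approved — the Series A shares did not give the required vote.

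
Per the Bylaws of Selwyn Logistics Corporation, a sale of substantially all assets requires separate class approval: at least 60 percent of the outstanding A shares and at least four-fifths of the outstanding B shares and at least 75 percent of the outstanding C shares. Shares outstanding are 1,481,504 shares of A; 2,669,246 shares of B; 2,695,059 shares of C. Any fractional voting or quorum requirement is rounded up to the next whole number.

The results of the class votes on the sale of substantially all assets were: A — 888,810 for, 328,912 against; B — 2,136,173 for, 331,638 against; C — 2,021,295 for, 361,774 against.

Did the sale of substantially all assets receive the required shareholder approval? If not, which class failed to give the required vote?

Not approved — the A shares did not give the required vote.

A: 3/5 of 1481504 = 888902.40, rounded up to 888903; 888,903 required, 888,810 in favor — not approved.
B: 4/5 of 2669246 = 2135396.80, rounded up to 2135397; 2,135,397 required, 2,136,173 in favor — approved.
C: 3/4 of 2695059 = 2021294.25, rounded up to 2021295; 2,021,295 required, 2,021,295 in favor — approved.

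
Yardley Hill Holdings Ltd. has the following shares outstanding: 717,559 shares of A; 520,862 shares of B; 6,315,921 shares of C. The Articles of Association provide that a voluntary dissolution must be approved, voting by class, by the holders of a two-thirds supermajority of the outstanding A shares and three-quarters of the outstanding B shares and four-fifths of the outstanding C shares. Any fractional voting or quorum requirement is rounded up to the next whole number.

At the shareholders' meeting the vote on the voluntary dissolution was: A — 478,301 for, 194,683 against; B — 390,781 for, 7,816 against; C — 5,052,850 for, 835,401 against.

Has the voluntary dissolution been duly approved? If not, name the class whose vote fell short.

Not approved — the A shares did not give the required vote.

A: 2/3 of 717559 = 478372.67, rounded up to 478373; 478,373 required, 478,301 in favor — not approved.
B: 3/4 of 520862 = 390646.50, rounded up to 390647; 390,647 required, 390,781 in favor — approved.
C: 4/5 of 6315921 = 5052736.80, rounded up to 5052737; 5,052,737 required, 5,052,850 in favor — approved.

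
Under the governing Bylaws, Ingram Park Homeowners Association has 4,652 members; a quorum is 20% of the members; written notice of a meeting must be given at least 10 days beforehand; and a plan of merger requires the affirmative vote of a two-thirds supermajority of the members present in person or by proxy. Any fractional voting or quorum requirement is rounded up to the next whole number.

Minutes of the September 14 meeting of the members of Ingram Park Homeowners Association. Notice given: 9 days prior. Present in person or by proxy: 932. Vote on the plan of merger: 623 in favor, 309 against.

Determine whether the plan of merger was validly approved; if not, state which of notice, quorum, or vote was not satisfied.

Notice: 9 days given; 10 required. Not satisfied.
Quorum: 20% of 4,652 = 930.40, rounded up to 931; 932 present. Satisfied.
Vote: requires two-thirds of those present (932); 2/3 of 932 = 621.33, rounded up to 622, so 622 needed; 623 in favor. Satisfied.

Invalid — notice requirement not satisfied.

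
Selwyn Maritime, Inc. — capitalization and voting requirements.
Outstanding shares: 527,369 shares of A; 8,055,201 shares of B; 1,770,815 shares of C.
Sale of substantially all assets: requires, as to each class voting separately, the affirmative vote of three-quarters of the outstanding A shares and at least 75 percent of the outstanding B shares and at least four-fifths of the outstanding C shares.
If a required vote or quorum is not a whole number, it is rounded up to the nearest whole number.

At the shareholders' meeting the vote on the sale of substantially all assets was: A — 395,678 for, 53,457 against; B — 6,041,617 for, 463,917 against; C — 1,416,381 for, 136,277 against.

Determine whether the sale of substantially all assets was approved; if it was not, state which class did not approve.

Not approved — the C shares did not give the required vote.

A: 3/4 of 527369 = 395526.75, rounded up to 395527; 395,527 required, 395,678 in favor — approved.
B: 3/4 of 8055201 = 6041400.75, rounded up to 6041401; 6,041,401 required, 6,041,617 in favor — approved.
C: 4/5 of 1770815 = 1416652; 1,416,652 required, 1,416,381 in favor — not approved.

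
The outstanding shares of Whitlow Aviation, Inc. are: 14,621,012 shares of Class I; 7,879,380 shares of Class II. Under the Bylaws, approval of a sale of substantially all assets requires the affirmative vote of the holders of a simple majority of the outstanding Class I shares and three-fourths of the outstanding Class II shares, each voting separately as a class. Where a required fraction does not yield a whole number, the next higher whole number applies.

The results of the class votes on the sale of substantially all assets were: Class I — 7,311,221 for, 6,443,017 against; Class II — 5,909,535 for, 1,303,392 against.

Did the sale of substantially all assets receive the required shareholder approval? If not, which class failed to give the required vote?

Class I: a majority of 14621012 is 7310507; 7,310,507 required, 7,311,221 in favor — approved.
Class II: 3/4 of 7879380 = 5909535; 5,909,535 required, 5,909,535 in favor — approved.

Approved — every class gave the required vote.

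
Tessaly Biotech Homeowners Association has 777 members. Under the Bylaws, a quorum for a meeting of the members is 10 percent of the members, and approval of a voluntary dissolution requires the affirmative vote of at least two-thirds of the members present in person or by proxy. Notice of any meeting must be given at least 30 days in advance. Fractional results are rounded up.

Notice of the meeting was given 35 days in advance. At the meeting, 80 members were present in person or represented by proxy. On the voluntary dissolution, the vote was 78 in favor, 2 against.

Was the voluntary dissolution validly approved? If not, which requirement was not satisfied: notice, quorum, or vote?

Notice: 35 days given; 30 required. Satisfied.
Quorum: 10% of 777 = 77.70, rounded up to 78; 80 present. Satisfied.
Vote: requires two-thirds of those present (80); 2/3 of 80 = 53.33, rounded up to 54, so 54 needed; 78 in favor. Satisfied.

Valid — all requirements satisfied.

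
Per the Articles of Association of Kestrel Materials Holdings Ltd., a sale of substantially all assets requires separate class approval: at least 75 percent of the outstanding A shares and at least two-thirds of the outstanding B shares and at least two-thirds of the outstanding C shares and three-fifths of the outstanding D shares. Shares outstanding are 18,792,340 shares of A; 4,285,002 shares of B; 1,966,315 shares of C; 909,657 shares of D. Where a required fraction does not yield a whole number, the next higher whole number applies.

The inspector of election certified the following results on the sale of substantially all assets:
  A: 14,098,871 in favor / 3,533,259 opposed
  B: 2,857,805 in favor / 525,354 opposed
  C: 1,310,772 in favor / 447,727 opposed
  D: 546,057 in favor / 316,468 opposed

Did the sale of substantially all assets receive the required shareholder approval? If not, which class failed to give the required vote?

Not approved — the C shares did not give the required vote.

A: 3/4 of 18792340 = 14094255; 14,094,255 required, 14,098,871 in favor — approved.
B: 2/3 of 4285002 = 2856668; 2,856,668 required, 2,857,805 in favor — approved.
C: 2/3 of 1966315 = 1310876.67, rounded up to 1310877; 1,310,877 required, 1,310,772 in favor — not approved.
D: 3/5 of 909657 = 545794.20, rounded up to 545795; 545,795 required, 546,057 in favor — approved.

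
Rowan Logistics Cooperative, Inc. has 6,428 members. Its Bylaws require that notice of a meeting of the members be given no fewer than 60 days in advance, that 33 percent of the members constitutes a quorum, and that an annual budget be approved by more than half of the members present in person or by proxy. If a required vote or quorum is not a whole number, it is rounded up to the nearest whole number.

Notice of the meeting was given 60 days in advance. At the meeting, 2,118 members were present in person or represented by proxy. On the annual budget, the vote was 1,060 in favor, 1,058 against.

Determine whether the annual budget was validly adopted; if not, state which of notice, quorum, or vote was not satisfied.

Invalid — quorum requirement not satisfied.

Notice: 60 days given; 60 required. Satisfied.
Quorum: 33% of 6,428 = 2,121.24, rounded up to 2,122; 2,118 present. Not satisfied.
Vote: requires a majority of those present (2,118); a majority of 2118 is 1060, so 1,060 needed; 1,060 in favor. Satisfied.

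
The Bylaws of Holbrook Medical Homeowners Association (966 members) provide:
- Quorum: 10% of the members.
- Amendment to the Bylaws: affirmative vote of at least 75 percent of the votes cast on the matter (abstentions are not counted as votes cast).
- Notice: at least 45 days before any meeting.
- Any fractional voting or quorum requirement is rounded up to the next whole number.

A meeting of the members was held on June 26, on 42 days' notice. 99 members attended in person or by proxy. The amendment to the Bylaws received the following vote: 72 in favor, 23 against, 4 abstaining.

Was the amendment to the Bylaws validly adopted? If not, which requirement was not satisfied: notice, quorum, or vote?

Invalid — notice requirement not satisfied.

Notice: 42 days given; 45 required. Not satisfied.
Quorum: 10% of 966 = 96.60, rounded up to 97; 99 present. Satisfied.
Vote: requires three-fourths of the votes cast (99 − 4 abstaining = 95); 3/4 of 95 = 71.25, rounded up to 72, so 72 needed; 72 in favor. Satisfied.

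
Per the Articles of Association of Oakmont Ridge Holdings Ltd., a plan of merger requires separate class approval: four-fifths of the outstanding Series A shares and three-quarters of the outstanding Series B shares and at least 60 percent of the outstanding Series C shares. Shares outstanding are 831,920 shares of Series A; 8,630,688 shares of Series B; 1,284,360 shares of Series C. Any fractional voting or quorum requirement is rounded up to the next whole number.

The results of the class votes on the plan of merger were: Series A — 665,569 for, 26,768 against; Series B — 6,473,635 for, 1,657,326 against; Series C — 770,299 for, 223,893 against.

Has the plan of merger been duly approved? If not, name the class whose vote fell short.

Series A: 4/5 of 831920 = 665536; 665,536 required, 665,569 in favor — approved.
Series B: 3/4 of 8630688 = 6473016; 6,473,016 required, 6,473,635 in favor — approved.
Series C: 3/5 of 1284360 = 770616; 770,616 required, 770,299 in favor — not approved.

Not approved — the Series C shares did not give the required vote.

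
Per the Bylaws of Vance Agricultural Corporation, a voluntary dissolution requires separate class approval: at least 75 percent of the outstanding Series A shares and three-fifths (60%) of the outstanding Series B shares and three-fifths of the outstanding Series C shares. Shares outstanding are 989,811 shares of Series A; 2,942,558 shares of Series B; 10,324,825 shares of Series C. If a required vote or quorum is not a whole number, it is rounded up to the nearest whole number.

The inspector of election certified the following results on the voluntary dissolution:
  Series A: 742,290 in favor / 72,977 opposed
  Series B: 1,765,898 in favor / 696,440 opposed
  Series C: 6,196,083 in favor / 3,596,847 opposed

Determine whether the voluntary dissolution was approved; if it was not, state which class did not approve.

Not approved — the Series A shares did not give the required vote.

Series A: 3/4 of 989811 = 742358.25, rounded up to 742359; 742,359 required, 742,290 in favor — not approved.
Series B: 3/5 of 2942558 = 1765534.80, rounded up to 1765535; 1,765,535 required, 1,765,898 in favor — approved.
Series C: 3/5 of 10324825 = 6194895; 6,194,895 required, 6,196,083 in favor — approved.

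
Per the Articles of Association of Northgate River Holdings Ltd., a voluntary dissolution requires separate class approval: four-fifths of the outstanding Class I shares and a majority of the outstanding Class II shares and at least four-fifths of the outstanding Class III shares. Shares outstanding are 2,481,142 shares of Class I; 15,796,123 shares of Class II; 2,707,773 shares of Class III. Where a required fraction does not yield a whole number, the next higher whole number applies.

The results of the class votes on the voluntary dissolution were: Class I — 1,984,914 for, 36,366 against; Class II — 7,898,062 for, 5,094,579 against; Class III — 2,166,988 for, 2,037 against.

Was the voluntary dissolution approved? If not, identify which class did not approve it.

Approved — every class gave the required vote.

Class I: 4/5 of 2481142 = 1984913.60, rounded up to 1984914; 1,984,914 required, 1,984,914 in favor — approved.
Class II: a majority of 15796123 is 7898062; 7,898,062 required, 7,898,062 in favor — approved.
Class III: 4/5 of 2707773 = 2166218.40, rounded up to 2166219; 2,166,219 required, 2,166,988 in favor — approved.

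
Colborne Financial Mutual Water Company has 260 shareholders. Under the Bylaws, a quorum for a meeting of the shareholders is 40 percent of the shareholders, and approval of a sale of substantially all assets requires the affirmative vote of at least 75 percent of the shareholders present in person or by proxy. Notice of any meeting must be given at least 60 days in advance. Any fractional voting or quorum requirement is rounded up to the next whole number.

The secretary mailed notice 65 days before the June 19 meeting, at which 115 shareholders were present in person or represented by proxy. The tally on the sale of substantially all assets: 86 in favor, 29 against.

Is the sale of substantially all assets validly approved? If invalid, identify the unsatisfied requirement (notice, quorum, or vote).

Invalid — vote requirement not satisfied.

Notice: 65 days given; 60 required. Satisfied.
Quorum: 40% of 260 = 104; 115 present. Satisfied.
Vote: requires three-fourths of those present (115); 3/4 of 115 = 86.25, rounded up to 87, so 87 needed; 86 in favor. Not satisfied.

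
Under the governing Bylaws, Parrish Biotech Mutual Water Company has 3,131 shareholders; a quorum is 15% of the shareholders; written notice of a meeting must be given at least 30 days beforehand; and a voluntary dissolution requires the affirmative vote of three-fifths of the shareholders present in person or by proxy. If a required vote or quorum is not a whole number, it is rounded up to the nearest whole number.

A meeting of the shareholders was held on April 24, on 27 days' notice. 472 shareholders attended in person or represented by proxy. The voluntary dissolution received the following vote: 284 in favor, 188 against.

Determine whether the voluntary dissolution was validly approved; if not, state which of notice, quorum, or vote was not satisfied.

Invalid — notice requirement not satisfied.

Notice: 27 days given; 30 required. Not satisfied.
Quorum: 15% of 3,131 = 469.65, rounded up to 470; 472 present. Satisfied.
Vote: requires three-fifths of those present (472); 3/5 of 472 = 283.20, rounded up to 284, so 284 needed; 284 in favor. Satisfied.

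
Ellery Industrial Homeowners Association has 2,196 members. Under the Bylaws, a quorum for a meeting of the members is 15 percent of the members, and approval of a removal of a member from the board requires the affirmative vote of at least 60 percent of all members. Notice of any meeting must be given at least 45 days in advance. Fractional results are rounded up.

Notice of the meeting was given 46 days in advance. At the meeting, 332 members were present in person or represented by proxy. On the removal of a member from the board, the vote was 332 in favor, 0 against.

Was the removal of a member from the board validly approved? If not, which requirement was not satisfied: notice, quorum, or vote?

Invalid — vote requirement not satisfied.

Notice: 46 days given; 45 required. Satisfied.
Quorum: 15% of 2,196 = 329.40, rounded up to 330; 332 present. Satisfied.
Vote: requires three-fifths of all members (2,196); 3/5 of 2196 = 1317.60, rounded up to 1318, so 1,318 needed; 332 in favor. Not satisfied.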